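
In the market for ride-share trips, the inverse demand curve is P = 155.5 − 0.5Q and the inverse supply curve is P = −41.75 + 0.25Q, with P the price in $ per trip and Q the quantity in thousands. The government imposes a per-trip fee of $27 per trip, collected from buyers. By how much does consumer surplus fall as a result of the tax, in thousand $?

Consumer surplus falls by $4410 thousand.

Rewrite in direct form: Qd = 311 − 2P and Qs = 4P + 167.
Before the tax: set 311 − 2P = 4P + 167 → P* = $24, Q* = 263.
With the tax collected from buyers, demand (in seller-price terms) shifts: Qd = 311 − 2(P + 27).
Solving gives Q = 227 with buyers paying $42 and sellers receiving $15 (the $27 wedge).
ΔCS is the trapezoid between Q = 227 and Q = 263 of height $18: ½ · (263 + 227) · 18 = $4410.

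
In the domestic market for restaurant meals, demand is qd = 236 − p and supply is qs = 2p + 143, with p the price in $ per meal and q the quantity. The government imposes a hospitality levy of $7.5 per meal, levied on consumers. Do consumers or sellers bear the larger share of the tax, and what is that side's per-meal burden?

Before the tax: set 236 − p = 2p + 143 → p* = $31, q* = 205.
With the tax collected from consumers, demand (in seller-price terms) shifts: qd = 236 − (p + 7.5).
Solving gives q = 200 with consumers paying $36 and sellers receiving $28.5 (the $7.5 wedge).
Per-meal burden: consumers $5, sellers $2.5.
Consumers take the larger share because demand is less price-elastic here (demand slope 1 vs supply slope 2).

Consumers bear the larger share: $5 per meal.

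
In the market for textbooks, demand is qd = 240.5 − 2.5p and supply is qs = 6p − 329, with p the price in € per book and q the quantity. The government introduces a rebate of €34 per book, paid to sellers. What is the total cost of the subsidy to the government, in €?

Without the subsidy, 240.5 − 2.5p = 6p − 329 gives 8.5p = 569.5, so p* = €67 and q* = 73.
With a per-unit subsidy paid to sellers, each receives p + 34 per unit sold, so supply becomes qs = 6(p + 34) − 329.
Solving gives q = 133 with buyers paying €43 and sellers receiving €77 (the €34 wedge).
Outlay = t · Q = 34 · 133 = €4522.

Government outlay = €4522.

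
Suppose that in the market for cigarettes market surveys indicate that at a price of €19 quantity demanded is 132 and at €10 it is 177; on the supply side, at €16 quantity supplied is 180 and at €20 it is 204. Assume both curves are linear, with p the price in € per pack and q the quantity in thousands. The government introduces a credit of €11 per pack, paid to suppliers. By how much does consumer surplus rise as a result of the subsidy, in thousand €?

Demand slope: (177 − 132)/(10 − 19) = -5, so qd = 227 − 5p.
Supply slope: (204 − 180)/(20 − 16) = 6, so qs = 6p + 84.
Without the subsidy, 227 − 5p = 6p + 84 gives 11p = 143, so p* = €13 and q* = 162.
With a per-unit subsidy paid to suppliers, each receives p + 11 per unit sold, so supply becomes qs = 6(p + 11) + 84.
New equilibrium: consumers pay €7, suppliers receive €18, q = 192. (Wedge: pb − ps = −11.)
ΔCS is the trapezoid between Q = 192 and Q = 162 of height €6: ½ · (162 + 192) · 6 = €1062.

Consumer surplus rises by €1062 thousand.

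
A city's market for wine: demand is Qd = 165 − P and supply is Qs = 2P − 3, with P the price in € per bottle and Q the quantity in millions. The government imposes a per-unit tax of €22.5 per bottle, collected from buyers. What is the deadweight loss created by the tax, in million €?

Before the tax: set 165 − P = 2P − 3 → P* = €56, Q* = 109.
With the tax collected from buyers, demand (in seller-price terms) shifts: Qd = 165 − (P + 22.5).
New equilibrium: buyers pay €71, producers receive €48.5, Q = 94. (Wedge: Pb − Ps = 22.5.)
Quantity falls by |ΔQ| = |109 − 94| = 15.
DWL = ½ · t · |ΔQ| = ½ · 22.5 · 15 = €168.75.

Deadweight loss = €168.75 million.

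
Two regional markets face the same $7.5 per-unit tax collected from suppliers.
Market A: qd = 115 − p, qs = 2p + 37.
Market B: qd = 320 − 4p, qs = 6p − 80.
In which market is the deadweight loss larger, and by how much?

Market A: pre-tax p* = $26, q* = 89; post-tax q = 84; deadweight loss = $18.75.
Market B: pre-tax p* = $40, q* = 160; post-tax q = 142; deadweight loss = $67.5.
Difference: $18.75 vs $67.5 → market B is larger by $48.75.

Market B, by $48.75.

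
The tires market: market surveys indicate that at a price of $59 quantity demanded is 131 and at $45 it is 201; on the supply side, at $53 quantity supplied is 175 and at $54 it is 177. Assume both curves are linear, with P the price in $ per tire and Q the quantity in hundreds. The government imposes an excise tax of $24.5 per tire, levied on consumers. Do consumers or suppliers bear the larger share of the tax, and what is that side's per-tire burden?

Suppliers bear the larger share: $17.5 per tire.

Demand slope: (201 − 131)/(45 − 59) = -5, so Qd = 426 − 5P.
Supply slope: (177 − 175)/(54 − 53) = 2, so Qs = 2P + 69.
Without the tax, 426 − 5P = 2P + 69 gives 7P = 357, so P* = $51 and Q* = 171.
With the tax collected from consumers, demand (in seller-price terms) shifts: Qd = 426 − 5(P + 24.5).
Solving gives Q = 136 with consumers paying $58 and suppliers receiving $33.5 (the $24.5 wedge).
Per-tire burden: consumers $7, suppliers $17.5.
Suppliers take the larger share because supply is less price-elastic here (demand slope 5 vs supply slope 2).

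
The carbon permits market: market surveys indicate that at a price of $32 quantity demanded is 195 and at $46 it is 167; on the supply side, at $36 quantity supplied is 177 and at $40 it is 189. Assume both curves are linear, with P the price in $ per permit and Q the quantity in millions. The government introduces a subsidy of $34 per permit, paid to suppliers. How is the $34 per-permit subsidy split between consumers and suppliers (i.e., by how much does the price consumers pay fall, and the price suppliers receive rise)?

Demand slope: (167 − 195)/(46 − 32) = -2, so Qd = 259 − 2P.
Supply slope: (189 − 177)/(40 − 36) = 3, so Qs = 3P + 69.
Before the subsidy: set 259 − 2P = 3P + 69 → P* = $38, Q* = 183.
With a per-unit subsidy paid to suppliers, each receives P + 34 per unit sold, so supply becomes Qs = 3(P + 34) + 69.
New equilibrium: consumers pay $17.6, suppliers receive $51.6, Q = 223.8. (Wedge: Pb − Ps = −34.)
Gain to consumers: $20.4; to suppliers: $13.6. (They sum to $34.)

Consumers gain $20.4 per permit; suppliers gain $13.6 per permit.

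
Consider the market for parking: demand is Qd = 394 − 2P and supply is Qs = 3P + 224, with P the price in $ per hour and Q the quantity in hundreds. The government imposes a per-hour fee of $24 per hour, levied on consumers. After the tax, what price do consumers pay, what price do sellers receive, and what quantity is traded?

Without the tax, 394 − 2P = 3P + 224 gives 5P = 170, so P* = $34 and Q* = 326.
With the tax collected from consumers, demand (in seller-price terms) shifts: Qd = 394 − 2(P + 24).
New equilibrium: consumers pay $48.4, sellers receive $24.4, Q = 297.2. (Wedge: Pb − Ps = 24.)
The less price-elastic side of the market bears the larger share of a per-unit tax.

Consumers pay $48.4; sellers receive $24.4; quantity = 297.2.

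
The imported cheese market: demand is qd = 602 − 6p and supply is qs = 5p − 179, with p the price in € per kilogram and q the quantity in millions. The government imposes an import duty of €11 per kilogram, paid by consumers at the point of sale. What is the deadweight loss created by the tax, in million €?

Deadweight loss = €165 million.

Before the tax: set 602 − 6p = 5p − 179 → p* = €71, q* = 176.
With the tax collected from consumers, demand (in seller-price terms) shifts: qd = 602 − 6(p + 11).
New equilibrium: consumers pay €76, producers receive €65, q = 146. (Wedge: pb − ps = 11.)
Quantity falls by |ΔQ| = |176 − 146| = 30.
DWL = ½ · t · |ΔQ| = ½ · 11 · 30 = €165.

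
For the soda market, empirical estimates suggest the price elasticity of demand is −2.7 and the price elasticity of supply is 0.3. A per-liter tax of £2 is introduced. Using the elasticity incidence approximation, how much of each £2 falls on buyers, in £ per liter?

Incidence ratio: buyers' share ≈ εs / (εs + |εd|) = 0.3 / (0.3 + 2.7) = 0.1.
So buyers bear ≈ 0.1 × £2 = £0.2; producers bear £1.8.

Buyers bear ≈ £0.2 per liter.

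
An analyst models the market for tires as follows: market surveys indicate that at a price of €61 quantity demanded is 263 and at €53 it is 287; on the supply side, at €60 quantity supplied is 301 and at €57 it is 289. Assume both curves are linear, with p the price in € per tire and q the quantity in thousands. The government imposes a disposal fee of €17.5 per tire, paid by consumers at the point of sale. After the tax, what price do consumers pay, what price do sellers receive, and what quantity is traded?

Demand slope: (287 − 263)/(53 − 61) = -3, so qd = 446 − 3p.
Supply slope: (289 − 301)/(57 − 60) = 4, so qs = 4p + 61.
Without the tax, 446 − 3p = 4p + 61 gives 7p = 385, so p* = €55 and q* = 281.
With the tax collected from consumers, demand (in seller-price terms) shifts: qd = 446 − 3(p + 17.5).
New equilibrium: consumers pay €65, sellers receive €47.5, q = 251. (Wedge: pb − ps = 17.5.)
The less price-elastic side of the market bears the larger share of a per-unit tax.

Consumers pay €65; sellers receive €47.5; quantity = 251.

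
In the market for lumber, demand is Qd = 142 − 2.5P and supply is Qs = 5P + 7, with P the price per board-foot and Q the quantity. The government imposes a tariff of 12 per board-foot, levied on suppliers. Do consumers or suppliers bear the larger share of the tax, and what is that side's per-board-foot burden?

Consumers bear the larger share: 8 per board-foot.

Before the tax: set 142 − 2.5P = 5P + 7 → P* = 18, Q* = 97.
With the tax collected from suppliers, supply shifts: Qs = 5(P − 12) + 7.
Solving gives Q = 77 with consumers paying 26 and suppliers receiving 14 (the 12 wedge).
Per-board-foot burden: consumers 8, suppliers 4.
Consumers take the larger share because demand is less price-elastic here (demand slope 2.5 vs supply slope 5).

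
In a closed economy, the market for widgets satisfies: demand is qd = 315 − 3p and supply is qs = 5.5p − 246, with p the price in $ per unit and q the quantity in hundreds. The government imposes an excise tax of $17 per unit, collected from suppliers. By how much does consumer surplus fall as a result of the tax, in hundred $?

Consumer surplus falls by $1105.5 hundred.

Before the tax: set 315 − 3p = 5.5p − 246 → p* = $66, q* = 117.
With the tax collected from suppliers, supply shifts: qs = 5.5(p − 17) − 246.
New equilibrium: consumers pay $77, suppliers receive $60, q = 84. (Wedge: pb − ps = 17.)
ΔCS is the trapezoid between Q = 84 and Q = 117 of height $11: ½ · (117 + 84) · 11 = $1105.5.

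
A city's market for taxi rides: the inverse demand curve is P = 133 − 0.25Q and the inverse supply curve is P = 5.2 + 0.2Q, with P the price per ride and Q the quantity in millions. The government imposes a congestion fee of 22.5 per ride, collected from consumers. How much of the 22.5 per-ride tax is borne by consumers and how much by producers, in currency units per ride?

Consumers bear 12.5 per ride; producers bear 10 per ride.

Inverting to Q(P) form: Qd = 532 − 4P; Qs = 5P − 26.
Before the tax: set 532 − 4P = 5P − 26 → P* = 62, Q* = 284.
With the tax collected from consumers, demand (in seller-price terms) shifts: Qd = 532 − 4(P + 22.5).
New equilibrium: consumers pay 74.5, producers receive 52, Q = 234. (Wedge: Pb − Ps = 22.5.)
Burden on consumers: 12.5; on producers: 10. (They sum to 22.5.)
The less price-elastic side of the market bears the larger share of a per-unit tax.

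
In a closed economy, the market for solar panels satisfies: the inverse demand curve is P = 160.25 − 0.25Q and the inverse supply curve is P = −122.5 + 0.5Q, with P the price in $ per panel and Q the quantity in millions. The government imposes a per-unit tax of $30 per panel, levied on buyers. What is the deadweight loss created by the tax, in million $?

Inverting to Q(P) form: Qd = 641 − 4P; Qs = 2P + 245.
Before the tax: set 641 − 4P = 2P + 245 → P* = $66, Q* = 377.
With the tax collected from buyers, demand (in seller-price terms) shifts: Qd = 641 − 4(P + 30).
Solving gives Q = 337 with buyers paying $76 and sellers receiving $46 (the $30 wedge).
Quantity falls by |ΔQ| = |377 − 337| = 40.
DWL = ½ · t · |ΔQ| = ½ · 30 · 40 = $600.

Deadweight loss = $600 million.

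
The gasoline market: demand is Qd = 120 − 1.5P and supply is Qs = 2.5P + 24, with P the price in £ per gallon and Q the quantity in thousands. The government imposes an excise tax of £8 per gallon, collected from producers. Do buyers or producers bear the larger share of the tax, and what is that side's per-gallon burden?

Buyers bear the larger share: £5 per gallon.

Without the tax, 120 − 1.5P = 2.5P + 24 gives 4P = 96, so P* = £24 and Q* = 84.
With the tax collected from producers, supply shifts: Qs = 2.5(P − 8) + 24.
Solving gives Q = 76.5 with buyers paying £29 and producers receiving £21 (the £8 wedge).
Per-gallon burden: buyers £5, producers £3.
Buyers take the larger share because demand is less price-elastic here (demand slope 1.5 vs supply slope 2.5).
The less price-elastic side of the market bears the larger share of a per-unit tax.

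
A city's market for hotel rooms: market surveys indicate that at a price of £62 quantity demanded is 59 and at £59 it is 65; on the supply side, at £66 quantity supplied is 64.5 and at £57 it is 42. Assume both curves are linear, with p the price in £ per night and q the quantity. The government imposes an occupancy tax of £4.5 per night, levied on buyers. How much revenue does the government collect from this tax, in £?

Tax revenue = £234.

Demand slope: (65 − 59)/(59 − 62) = -2, so qd = 183 − 2p.
Supply slope: (42 − 64.5)/(57 − 66) = 2.5, so qs = 2.5p − 100.5.
Before the tax: set 183 − 2p = 2.5p − 100.5 → p* = £63, q* = 57.
With the tax collected from buyers, demand (in seller-price terms) shifts: qd = 183 − 2(p + 4.5).
Solving gives q = 52 with buyers paying £65.5 and suppliers receiving £61 (the £4.5 wedge).
Revenue = t · Q = 4.5 · 52 = £234.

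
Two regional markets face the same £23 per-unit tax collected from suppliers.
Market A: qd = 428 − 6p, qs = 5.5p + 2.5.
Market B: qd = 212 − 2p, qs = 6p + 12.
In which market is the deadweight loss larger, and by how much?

Market A: pre-tax p* = £37, q* = 206; post-tax q = 140; deadweight loss = £759.
Market B: pre-tax p* = £25, q* = 162; post-tax q = 127.5; deadweight loss = £396.75.
Difference: £759 vs £396.75 → market A is larger by £362.25.

Market A, by £362.25.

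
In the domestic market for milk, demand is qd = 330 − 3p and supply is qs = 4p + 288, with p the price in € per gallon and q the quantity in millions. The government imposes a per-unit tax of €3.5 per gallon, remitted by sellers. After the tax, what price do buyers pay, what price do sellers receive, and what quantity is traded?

Without the tax, 330 − 3p = 4p + 288 gives 7p = 42, so p* = €6 and q* = 312.
With the tax collected from sellers, supply shifts: qs = 4(p − 3.5) + 288.
Solving gives q = 306 with buyers paying €8 and sellers receiving €4.5 (the €3.5 wedge).

Buyers pay €8; sellers receive €4.5; quantity = 306.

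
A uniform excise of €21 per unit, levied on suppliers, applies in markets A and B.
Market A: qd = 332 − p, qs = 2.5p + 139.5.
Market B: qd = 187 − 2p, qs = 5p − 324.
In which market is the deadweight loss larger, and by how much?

Market B, by €157.5.

Market A: pre-tax p* = €55, q* = 277; post-tax q = 262; deadweight loss = €157.5.
Market B: pre-tax p* = €73, q* = 41; post-tax q = 11; deadweight loss = €315.
Difference: €157.5 vs €315 → market B is larger by €157.5.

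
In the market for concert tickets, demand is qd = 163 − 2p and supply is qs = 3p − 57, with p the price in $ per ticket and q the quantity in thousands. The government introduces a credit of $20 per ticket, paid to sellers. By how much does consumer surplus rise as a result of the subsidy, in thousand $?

Consumer surplus rises by $1044 thousand.

Without the subsidy, 163 − 2p = 3p − 57 gives 5p = 220, so p* = $44 and q* = 75.
With a per-unit subsidy paid to sellers, each receives p + 20 per unit sold, so supply becomes qs = 3(p + 20) − 57.
Solving gives q = 99 with buyers paying $32 and sellers receiving $52 (the $20 wedge).
ΔCS is the trapezoid between Q = 99 and Q = 75 of height $12: ½ · (75 + 99) · 12 = $1044.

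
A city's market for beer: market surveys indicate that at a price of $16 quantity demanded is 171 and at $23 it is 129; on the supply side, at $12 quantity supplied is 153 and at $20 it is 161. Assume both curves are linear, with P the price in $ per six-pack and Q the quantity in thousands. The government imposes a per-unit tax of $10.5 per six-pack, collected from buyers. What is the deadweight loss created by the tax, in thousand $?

Deadweight loss = $47.25 thousand.

Demand slope: (129 − 171)/(23 − 16) = -6, so Qd = 267 − 6P.
Supply slope: (161 − 153)/(20 − 12) = 1, so Qs = P + 141.
Before the tax: set 267 − 6P = P + 141 → P* = $18, Q* = 159.
With the tax collected from buyers, demand (in seller-price terms) shifts: Qd = 267 − 6(P + 10.5).
New equilibrium: buyers pay $19.5, suppliers receive $9, Q = 150. (Wedge: Pb − Ps = 10.5.)
Quantity falls by |ΔQ| = |159 − 150| = 9.
DWL = ½ · t · |ΔQ| = ½ · 10.5 · 9 = $47.25.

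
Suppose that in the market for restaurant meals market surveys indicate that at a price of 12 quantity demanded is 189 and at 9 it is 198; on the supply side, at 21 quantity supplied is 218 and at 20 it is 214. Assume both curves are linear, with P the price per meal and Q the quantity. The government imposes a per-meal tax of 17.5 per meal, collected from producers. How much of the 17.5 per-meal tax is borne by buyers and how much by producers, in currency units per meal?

Demand slope: (198 − 189)/(9 − 12) = -3, so Qd = 225 − 3P.
Supply slope: (214 − 218)/(20 − 21) = 4, so Qs = 4P + 134.
Before the tax: set 225 − 3P = 4P + 134 → P* = 13, Q* = 186.
With the tax collected from producers, supply shifts: Qs = 4(P − 17.5) + 134.
New equilibrium: buyers pay 23, producers receive 5.5, Q = 156. (Wedge: Pb − Ps = 17.5.)
Burden on buyers: 10; on producers: 7.5. (They sum to 17.5.)
The less price-elastic side of the market bears the larger share of a per-unit tax.

Buyers bear 10 per meal; producers bear 7.5 per meal.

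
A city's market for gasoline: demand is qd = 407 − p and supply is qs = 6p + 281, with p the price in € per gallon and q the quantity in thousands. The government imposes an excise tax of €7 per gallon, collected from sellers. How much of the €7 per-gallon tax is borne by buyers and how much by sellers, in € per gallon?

Without the tax, 407 − p = 6p + 281 gives 7p = 126, so p* = €18 and q* = 389.
With the tax collected from sellers, supply shifts: qs = 6(p − 7) + 281.
New equilibrium: buyers pay €24, sellers receive €17, q = 383. (Wedge: pb − ps = 7.)
Burden on buyers: €6; on sellers: €1. (They sum to €7.)
The less price-elastic side of the market bears the larger share of a per-unit tax.

Buyers bear €6 per gallon; sellers bear €1 per gallon.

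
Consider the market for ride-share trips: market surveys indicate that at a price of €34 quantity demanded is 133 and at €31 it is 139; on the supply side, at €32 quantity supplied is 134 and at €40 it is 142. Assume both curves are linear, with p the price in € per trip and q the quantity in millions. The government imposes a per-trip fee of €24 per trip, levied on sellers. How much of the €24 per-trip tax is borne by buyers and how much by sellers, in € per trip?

Demand slope: (139 − 133)/(31 − 34) = -2, so qd = 201 − 2p.
Supply slope: (142 − 134)/(40 − 32) = 1, so qs = p + 102.
Without the tax, 201 − 2p = p + 102 gives 3p = 99, so p* = €33 and q* = 135.
With the tax collected from sellers, supply shifts: qs = (p − 24) + 102.
Solving gives q = 119 with buyers paying €41 and sellers receiving €17 (the €24 wedge).
Burden on buyers: €8; on sellers: €16. (They sum to €24.)
The less price-elastic side of the market bears the larger share of a per-unit tax.

Buyers bear €8 per trip; sellers bear €16 per trip.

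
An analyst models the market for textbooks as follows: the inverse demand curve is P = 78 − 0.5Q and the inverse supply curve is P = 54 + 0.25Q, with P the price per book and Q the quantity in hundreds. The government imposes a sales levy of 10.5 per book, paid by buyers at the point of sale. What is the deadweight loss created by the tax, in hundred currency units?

Inverting to Q(P) form: Qd = 156 − 2P; Qs = 4P − 216.
Before the tax: set 156 − 2P = 4P − 216 → P* = 62, Q* = 32.
With the tax collected from buyers, demand (in seller-price terms) shifts: Qd = 156 − 2(P + 10.5).
Solving gives Q = 18 with buyers paying 69 and producers receiving 58.5 (the 10.5 wedge).
Quantity falls by |ΔQ| = |32 − 18| = 14.
DWL = ½ · t · |ΔQ| = ½ · 10.5 · 14 = 73.5.

Deadweight loss = 73.5 hundred.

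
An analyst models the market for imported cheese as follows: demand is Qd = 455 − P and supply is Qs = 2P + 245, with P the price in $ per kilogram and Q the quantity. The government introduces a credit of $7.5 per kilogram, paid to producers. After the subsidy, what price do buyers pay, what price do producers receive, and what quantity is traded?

Buyers pay $65; producers receive $72.5; quantity = 390.

Before the subsidy: set 455 − P = 2P + 245 → P* = $70, Q* = 385.
With a per-unit subsidy paid to producers, each receives P + 7.5 per unit sold, so supply becomes Qs = 2(P + 7.5) + 245.
New equilibrium: buyers pay $65, producers receive $72.5, Q = 390. (Wedge: Pb − Ps = −7.5.)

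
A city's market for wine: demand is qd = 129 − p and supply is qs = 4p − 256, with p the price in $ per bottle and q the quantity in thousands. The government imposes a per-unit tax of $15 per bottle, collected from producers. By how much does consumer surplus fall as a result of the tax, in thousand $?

Consumer surplus falls by $552 thousand.

Without the tax, 129 − p = 4p − 256 gives 5p = 385, so p* = $77 and q* = 52.
With the tax collected from producers, supply shifts: qs = 4(p − 15) − 256.
New equilibrium: consumers pay $89, producers receive $74, q = 40. (Wedge: pb − ps = 15.)
ΔCS is the trapezoid between Q = 40 and Q = 52 of height $12: ½ · (52 + 40) · 12 = $552.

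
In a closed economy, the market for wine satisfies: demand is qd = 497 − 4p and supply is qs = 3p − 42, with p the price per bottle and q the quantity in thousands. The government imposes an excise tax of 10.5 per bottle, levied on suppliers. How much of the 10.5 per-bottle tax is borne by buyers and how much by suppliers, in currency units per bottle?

Buyers bear 4.5 per bottle; suppliers bear 6 per bottle.

Without the tax, 497 − 4p = 3p − 42 gives 7p = 539, so p* = 77 and q* = 189.
With the tax collected from suppliers, supply shifts: qs = 3(p − 10.5) − 42.
New equilibrium: buyers pay 81.5, suppliers receive 71, q = 171. (Wedge: pb − ps = 10.5.)
Burden on buyers: 4.5; on suppliers: 6. (They sum to 10.5.)
The less price-elastic side of the market bears the larger share of a per-unit tax.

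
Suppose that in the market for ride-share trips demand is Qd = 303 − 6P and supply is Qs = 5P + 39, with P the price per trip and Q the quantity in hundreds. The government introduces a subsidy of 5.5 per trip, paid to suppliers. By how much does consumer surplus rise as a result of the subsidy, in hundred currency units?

Before the subsidy: set 303 − 6P = 5P + 39 → P* = 24, Q* = 159.
With a per-unit subsidy paid to suppliers, each receives P + 5.5 per unit sold, so supply becomes Qs = 5(P + 5.5) + 39.
New equilibrium: consumers pay 21.5, suppliers receive 27, Q = 174. (Wedge: Pb − Ps = −5.5.)
ΔCS is the trapezoid between Q = 174 and Q = 159 of height 2.5: ½ · (159 + 174) · 2.5 = 416.25.

Consumer surplus rises by 416.25 hundred.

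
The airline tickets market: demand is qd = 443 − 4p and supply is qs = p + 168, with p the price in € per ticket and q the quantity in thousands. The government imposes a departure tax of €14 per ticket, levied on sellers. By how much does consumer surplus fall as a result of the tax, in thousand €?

Consumer surplus falls by €608.72 thousand.

Without the tax, 443 − 4p = p + 168 gives 5p = 275, so p* = €55 and q* = 223.
With the tax collected from sellers, supply shifts: qs = (p − 14) + 168.
Solving gives q = 211.8 with buyers paying €57.8 and sellers receiving €43.8 (the €14 wedge).
ΔCS is the trapezoid between Q = 211.8 and Q = 223 of height €2.8: ½ · (223 + 211.8) · 2.8 = €608.72.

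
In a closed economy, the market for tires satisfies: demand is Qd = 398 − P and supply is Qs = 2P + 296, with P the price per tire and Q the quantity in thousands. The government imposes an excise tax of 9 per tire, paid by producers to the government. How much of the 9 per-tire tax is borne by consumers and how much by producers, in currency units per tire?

Before the tax: set 398 − P = 2P + 296 → P* = 34, Q* = 364.
With the tax collected from producers, supply shifts: Qs = 2(P − 9) + 296.
New equilibrium: consumers pay 40, producers receive 31, Q = 358. (Wedge: Pb − Ps = 9.)
Burden on consumers: 6; on producers: 3. (They sum to 9.)

Consumers bear 6 per tire; producers bear 3 per tire.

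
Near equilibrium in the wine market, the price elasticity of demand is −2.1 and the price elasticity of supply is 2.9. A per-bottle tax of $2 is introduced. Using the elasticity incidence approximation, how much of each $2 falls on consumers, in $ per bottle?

Consumers bear ≈ $1.16 per bottle.

Incidence ratio: consumers' share ≈ εs / (εs + |εd|) = 2.9 / (2.9 + 2.1) = 0.58.
So consumers bear ≈ 0.58 × $2 = $1.16; sellers bear $0.84.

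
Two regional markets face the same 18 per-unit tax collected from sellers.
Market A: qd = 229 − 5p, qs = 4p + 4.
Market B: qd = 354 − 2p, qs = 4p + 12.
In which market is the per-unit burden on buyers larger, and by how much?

Market A: pre-tax p* = 25, q* = 104; post-tax q = 64; per-unit burden on buyers = 8.
Market B: pre-tax p* = 57, q* = 240; post-tax q = 216; per-unit burden on buyers = 12.
Difference: 8 vs 12 → market B is larger by 4.

Market B, by 4.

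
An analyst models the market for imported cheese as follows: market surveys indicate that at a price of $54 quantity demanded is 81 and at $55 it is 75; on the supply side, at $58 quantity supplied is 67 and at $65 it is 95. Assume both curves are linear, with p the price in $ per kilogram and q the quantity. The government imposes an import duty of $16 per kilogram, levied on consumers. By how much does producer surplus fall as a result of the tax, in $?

Producer surplus falls by $420.48.

Demand slope: (75 − 81)/(55 − 54) = -6, so qd = 405 − 6p.
Supply slope: (95 − 67)/(65 − 58) = 4, so qs = 4p − 165.
Before the tax: set 405 − 6p = 4p − 165 → p* = $57, q* = 63.
With the tax collected from consumers, demand (in seller-price terms) shifts: qd = 405 − 6(p + 16).
Solving gives q = 24.6 with consumers paying $63.4 and sellers receiving $47.4 (the $16 wedge).
ΔPS is the trapezoid between Q = 24.6 and Q = 63 of height $9.6: ½ · (63 + 24.6) · 9.6 = $420.48.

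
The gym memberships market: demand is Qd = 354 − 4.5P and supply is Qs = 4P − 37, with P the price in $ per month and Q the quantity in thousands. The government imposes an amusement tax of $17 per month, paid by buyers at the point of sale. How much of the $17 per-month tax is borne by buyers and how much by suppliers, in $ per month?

Buyers bear $8 per month; suppliers bear $9 per month.

Without the tax, 354 − 4.5P = 4P − 37 gives 8.5P = 391, so P* = $46 and Q* = 147.
With the tax collected from buyers, demand (in seller-price terms) shifts: Qd = 354 − 4.5(P + 17).
New equilibrium: buyers pay $54, suppliers receive $37, Q = 111. (Wedge: Pb − Ps = 17.)
Burden on buyers: $8; on suppliers: $9. (They sum to $17.)
The less price-elastic side of the market bears the larger share of a per-unit tax.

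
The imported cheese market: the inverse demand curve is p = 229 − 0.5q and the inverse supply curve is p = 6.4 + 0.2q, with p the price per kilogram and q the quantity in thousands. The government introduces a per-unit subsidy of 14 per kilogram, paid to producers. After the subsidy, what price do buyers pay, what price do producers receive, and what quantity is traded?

Buyers pay 60; producers receive 74; quantity = 338.

Inverting to q(p) form: qd = 458 − 2p; qs = 5p − 32.
Without the subsidy, 458 − 2p = 5p − 32 gives 7p = 490, so p* = 70 and q* = 318.
With a per-unit subsidy paid to producers, each receives p + 14 per unit sold, so supply becomes qs = 5(p + 14) − 32.
New equilibrium: buyers pay 60, producers receive 74, q = 338. (Wedge: pb − ps = −14.)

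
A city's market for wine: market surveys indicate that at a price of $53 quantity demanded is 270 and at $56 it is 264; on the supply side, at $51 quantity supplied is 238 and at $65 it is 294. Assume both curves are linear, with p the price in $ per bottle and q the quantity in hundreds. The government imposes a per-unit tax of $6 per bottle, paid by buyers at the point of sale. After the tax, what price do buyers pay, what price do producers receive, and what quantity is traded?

Demand slope: (264 − 270)/(56 − 53) = -2, so qd = 376 − 2p.
Supply slope: (294 − 238)/(65 − 51) = 4, so qs = 4p + 34.
Before the tax: set 376 − 2p = 4p + 34 → p* = $57, q* = 262.
With the tax collected from buyers, demand (in seller-price terms) shifts: qd = 376 − 2(p + 6).
Solving gives q = 254 with buyers paying $61 and producers receiving $55 (the $6 wedge).
The less price-elastic side of the market bears the larger share of a per-unit tax.

Buyers pay $61; producers receive $55; quantity = 254.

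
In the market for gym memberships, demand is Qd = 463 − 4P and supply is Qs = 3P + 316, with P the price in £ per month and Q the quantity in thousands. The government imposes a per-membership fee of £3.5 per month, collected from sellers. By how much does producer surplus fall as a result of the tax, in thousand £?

Producer surplus falls by £752 thousand.

Before the tax: set 463 − 4P = 3P + 316 → P* = £21, Q* = 379.
With the tax collected from sellers, supply shifts: Qs = 3(P − 3.5) + 316.
New equilibrium: buyers pay £22.5, sellers receive £19, Q = 373. (Wedge: Pb − Ps = 3.5.)
ΔPS is the trapezoid between Q = 373 and Q = 379 of height £2: ½ · (379 + 373) · 2 = £752.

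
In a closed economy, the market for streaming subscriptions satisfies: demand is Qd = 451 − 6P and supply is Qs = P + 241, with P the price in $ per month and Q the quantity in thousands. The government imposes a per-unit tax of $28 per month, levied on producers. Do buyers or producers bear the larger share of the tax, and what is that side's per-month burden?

Producers bear the larger share: $24 per month.

Without the tax, 451 − 6P = P + 241 gives 7P = 210, so P* = $30 and Q* = 271.
With the tax collected from producers, supply shifts: Qs = (P − 28) + 241.
Solving gives Q = 247 with buyers paying $34 and producers receiving $6 (the $28 wedge).
Per-month burden: buyers $4, producers $24.
Producers take the larger share because supply is less price-elastic here (demand slope 6 vs supply slope 1).
The less price-elastic side of the market bears the larger share of a per-unit tax.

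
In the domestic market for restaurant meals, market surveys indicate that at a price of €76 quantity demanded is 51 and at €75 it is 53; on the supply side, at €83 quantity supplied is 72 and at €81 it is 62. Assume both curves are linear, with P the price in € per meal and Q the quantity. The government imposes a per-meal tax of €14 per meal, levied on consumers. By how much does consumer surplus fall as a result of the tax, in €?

Demand slope: (53 − 51)/(75 − 76) = -2, so Qd = 203 − 2P.
Supply slope: (62 − 72)/(81 − 83) = 5, so Qs = 5P − 343.
Without the tax, 203 − 2P = 5P − 343 gives 7P = 546, so P* = €78 and Q* = 47.
With the tax collected from consumers, demand (in seller-price terms) shifts: Qd = 203 − 2(P + 14).
Solving gives Q = 27 with consumers paying €88 and suppliers receiving €74 (the €14 wedge).
ΔCS is the trapezoid between Q = 27 and Q = 47 of height €10: ½ · (47 + 27) · 10 = €370.

Consumer surplus falls by €370.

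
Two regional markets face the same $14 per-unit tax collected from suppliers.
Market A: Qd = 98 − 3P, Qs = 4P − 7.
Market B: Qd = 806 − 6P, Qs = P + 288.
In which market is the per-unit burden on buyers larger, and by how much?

Market A, by $6.

Market A: pre-tax P* = $15, Q* = 53; post-tax Q = 29; per-unit burden on buyers = $8.
Market B: pre-tax P* = $74, Q* = 362; post-tax Q = 350; per-unit burden on buyers = $2.
Difference: $8 vs $2 → market A is larger by $6.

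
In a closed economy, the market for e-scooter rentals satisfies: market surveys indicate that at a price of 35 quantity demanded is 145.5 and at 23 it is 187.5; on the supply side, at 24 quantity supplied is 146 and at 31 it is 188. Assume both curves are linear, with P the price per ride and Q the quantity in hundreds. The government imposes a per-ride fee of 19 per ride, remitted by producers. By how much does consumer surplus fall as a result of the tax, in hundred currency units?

Demand slope: (187.5 − 145.5)/(23 − 35) = -3.5, so Qd = 268 − 3.5P.
Supply slope: (188 − 146)/(31 − 24) = 6, so Qs = 6P + 2.
Without the tax, 268 − 3.5P = 6P + 2 gives 9.5P = 266, so P* = 28 and Q* = 170.
With the tax collected from producers, supply shifts: Qs = 6(P − 19) + 2.
New equilibrium: buyers pay 40, producers receive 21, Q = 128. (Wedge: Pb − Ps = 19.)
ΔCS is the trapezoid between Q = 128 and Q = 170 of height 12: ½ · (170 + 128) · 12 = 1788.

Consumer surplus falls by 1788 hundred.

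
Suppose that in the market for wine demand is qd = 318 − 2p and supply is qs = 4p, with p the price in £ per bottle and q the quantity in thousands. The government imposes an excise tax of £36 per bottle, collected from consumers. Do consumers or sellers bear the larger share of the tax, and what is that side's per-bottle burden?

Without the tax, 318 − 2p = 4p gives 6p = 318, so p* = £53 and q* = 212.
With the tax collected from consumers, demand (in seller-price terms) shifts: qd = 318 − 2(p + 36).
New equilibrium: consumers pay £77, sellers receive £41, q = 164. (Wedge: pb − ps = 36.)
Per-bottle burden: consumers £24, sellers £12.
Consumers take the larger share because demand is less price-elastic here (demand slope 2 vs supply slope 4).
The less price-elastic side of the market bears the larger share of a per-unit tax.

Consumers bear the larger share: £24 per bottle.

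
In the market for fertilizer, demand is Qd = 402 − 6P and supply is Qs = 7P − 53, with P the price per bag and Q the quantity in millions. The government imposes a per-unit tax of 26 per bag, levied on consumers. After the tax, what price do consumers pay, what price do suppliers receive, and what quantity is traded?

Before the tax: set 402 − 6P = 7P − 53 → P* = 35, Q* = 192.
With the tax collected from consumers, demand (in seller-price terms) shifts: Qd = 402 − 6(P + 26).
Solving gives Q = 108 with consumers paying 49 and suppliers receiving 23 (the 26 wedge).
The less price-elastic side of the market bears the larger share of a per-unit tax.

Consumers pay 49; suppliers receive 23; quantity = 108.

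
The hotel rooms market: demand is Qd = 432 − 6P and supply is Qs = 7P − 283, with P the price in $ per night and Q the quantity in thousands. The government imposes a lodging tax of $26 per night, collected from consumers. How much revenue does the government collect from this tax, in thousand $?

Tax revenue = $468 thousand.

Before the tax: set 432 − 6P = 7P − 283 → P* = $55, Q* = 102.
With the tax collected from consumers, demand (in seller-price terms) shifts: Qd = 432 − 6(P + 26).
New equilibrium: consumers pay $69, sellers receive $43, Q = 18. (Wedge: Pb − Ps = 26.)
Revenue = t · Q = 26 · 18 = $468.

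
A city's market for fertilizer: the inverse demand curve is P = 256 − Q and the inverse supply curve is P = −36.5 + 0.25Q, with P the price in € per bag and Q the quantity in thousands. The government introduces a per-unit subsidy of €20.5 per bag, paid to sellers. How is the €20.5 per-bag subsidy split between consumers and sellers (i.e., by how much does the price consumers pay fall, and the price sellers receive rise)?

Rewrite in direct form: Qd = 256 − P and Qs = 4P + 146.
Without the subsidy, 256 − P = 4P + 146 gives 5P = 110, so P* = €22 and Q* = 234.
With a per-unit subsidy paid to sellers, each receives P + 20.5 per unit sold, so supply becomes Qs = 4(P + 20.5) + 146.
Solving gives Q = 250.4 with consumers paying €5.6 and sellers receiving €26.1 (the €20.5 wedge).
Gain to consumers: €16.4; to sellers: €4.1. (They sum to €20.5.)

Consumers gain €16.4 per bag; sellers gain €4.1 per bag.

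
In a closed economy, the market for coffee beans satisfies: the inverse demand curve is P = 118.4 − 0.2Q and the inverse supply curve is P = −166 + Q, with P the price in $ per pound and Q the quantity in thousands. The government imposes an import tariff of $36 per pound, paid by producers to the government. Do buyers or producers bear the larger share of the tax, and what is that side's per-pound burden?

Rewrite in direct form: Qd = 592 − 5P and Qs = P + 166.
Without the tax, 592 − 5P = P + 166 gives 6P = 426, so P* = $71 and Q* = 237.
With the tax collected from producers, supply shifts: Qs = (P − 36) + 166.
Solving gives Q = 207 with buyers paying $77 and producers receiving $41 (the $36 wedge).
Per-pound burden: buyers $6, producers $30.
Producers take the larger share because supply is less price-elastic here (demand slope 5 vs supply slope 1).

Producers bear the larger share: $30 per pound.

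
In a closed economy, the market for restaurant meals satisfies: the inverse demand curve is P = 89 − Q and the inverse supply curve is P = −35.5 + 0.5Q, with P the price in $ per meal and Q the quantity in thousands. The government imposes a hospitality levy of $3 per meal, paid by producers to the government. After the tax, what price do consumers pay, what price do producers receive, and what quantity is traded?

Inverting to Q(P) form: Qd = 89 − P; Qs = 2P + 71.
Without the tax, 89 − P = 2P + 71 gives 3P = 18, so P* = $6 and Q* = 83.
With the tax collected from producers, supply shifts: Qs = 2(P − 3) + 71.
New equilibrium: consumers pay $8, producers receive $5, Q = 81. (Wedge: Pb − Ps = 3.)
The less price-elastic side of the market bears the larger share of a per-unit tax.

Consumers pay $8; producers receive $5; quantity = 81.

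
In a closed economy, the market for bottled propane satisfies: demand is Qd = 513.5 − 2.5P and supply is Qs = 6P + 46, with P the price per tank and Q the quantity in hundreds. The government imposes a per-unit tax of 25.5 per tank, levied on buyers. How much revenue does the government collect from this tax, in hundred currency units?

Tax revenue = 8440.5 hundred.

Before the tax: set 513.5 − 2.5P = 6P + 46 → P* = 55, Q* = 376.
With the tax collected from buyers, demand (in seller-price terms) shifts: Qd = 513.5 − 2.5(P + 25.5).
New equilibrium: buyers pay 73, producers receive 47.5, Q = 331. (Wedge: Pb − Ps = 25.5.)
Revenue = t · Q = 25.5 · 331 = 8440.5.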